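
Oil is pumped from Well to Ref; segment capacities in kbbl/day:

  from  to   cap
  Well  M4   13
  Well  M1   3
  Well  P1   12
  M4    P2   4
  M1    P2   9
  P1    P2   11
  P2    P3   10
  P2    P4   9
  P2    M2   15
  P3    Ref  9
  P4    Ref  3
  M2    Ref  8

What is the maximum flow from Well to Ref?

18

Augment Well→M4→P2→P3→Ref: bottleneck 4, flow now 4.
Augment Well→M1→P2→P3→Ref: bottleneck 3, flow now 7.
Augment Well→P1→P2→P3→Ref: bottleneck 2, flow now 9.
Augment Well→P1→P2→P4→Ref: bottleneck 3, flow now 12.
Augment Well→P1→P2→M2→Ref: bottleneck 6, flow now 18.
No augmenting path remains; maximum flow = 18.
In the residual graph, reachable from Well: {Well, M4, P1}.
Min-cut edges: Well→M1 (3), M4→P2 (4), P1→P2 (11); capacity 3 + 4 + 11 = 18.
This cut is saturated, so no flow can exceed 18.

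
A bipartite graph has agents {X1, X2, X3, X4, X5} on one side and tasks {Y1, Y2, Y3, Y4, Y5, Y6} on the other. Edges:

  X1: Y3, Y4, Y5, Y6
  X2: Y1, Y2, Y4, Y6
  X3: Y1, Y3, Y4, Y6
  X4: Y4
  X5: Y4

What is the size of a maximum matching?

Unit-capacity flow: source→left, listed edges, right→sink; max matching = max flow.
Augmenting path X1→Y3 (+1); matched 1.
Augmenting path X2→Y1 (+1); matched 2.
Augmenting path X3→Y4 (+1); matched 3.
Augmenting path X4→Y4→X3→Y6 (+1); matched 4.
No augmenting path remains; maximum matching = 4.
König certificate: {X1, X2, X3, Y4} is a vertex cover of size 4 (every listed pair touches it), so no matching can be larger.

4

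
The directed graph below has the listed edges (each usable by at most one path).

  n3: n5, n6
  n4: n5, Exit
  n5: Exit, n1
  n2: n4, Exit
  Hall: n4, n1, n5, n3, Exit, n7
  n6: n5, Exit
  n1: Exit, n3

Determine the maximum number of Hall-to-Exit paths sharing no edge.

Assign every edge capacity 1; by Menger, the answer equals the max flow.
Path Hall→Exit (+1); total 1.
Path Hall→n1→Exit (+1); total 2.
Path Hall→n4→Exit (+1); total 3.
Path Hall→n5→Exit (+1); total 4.
Path Hall→n3→n6→Exit (+1); total 5.
No residual Hall→Exit path; max flow = 5.
Certifying cut of size 5: {Hall→Exit, Hall→n1, Hall→n3, Hall→n4, Hall→n5}.

5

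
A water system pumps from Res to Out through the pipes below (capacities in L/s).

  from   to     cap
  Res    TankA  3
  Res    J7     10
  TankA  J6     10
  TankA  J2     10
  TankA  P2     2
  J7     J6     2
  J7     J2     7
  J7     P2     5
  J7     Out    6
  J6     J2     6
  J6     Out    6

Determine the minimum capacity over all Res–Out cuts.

11

Augment Res→J7→Out: bottleneck 6, flow now 6.
Augment Res→TankA→J6→Out: bottleneck 3, flow now 9.
Augment Res→J7→J6→Out: bottleneck 2, flow now 11.
No augmenting path remains; maximum flow = 11.
By max-flow min-cut, the minimum cut capacity equals the max flow.
In the residual graph, reachable from Res: {Res, J7, J2, P2}.
Min-cut edges: Res→TankA (3), J7→J6 (2), J7→Out (6); capacity 3 + 2 + 6 = 11.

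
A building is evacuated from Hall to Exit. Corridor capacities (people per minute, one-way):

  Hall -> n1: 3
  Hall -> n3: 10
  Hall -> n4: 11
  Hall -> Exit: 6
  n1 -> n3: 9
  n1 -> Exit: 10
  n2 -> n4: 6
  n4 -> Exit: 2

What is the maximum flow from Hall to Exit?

Augment Hall→Exit: bottleneck 6, flow now 6.
Augment Hall→n1→Exit: bottleneck 3, flow now 9.
Augment Hall→n4→Exit: bottleneck 2, flow now 11.
No augmenting path remains; maximum flow = 11.
In the residual graph, reachable from Hall: {Hall, n3, n4}.
Min-cut edges: Hall→n1 (3), Hall→Exit (6), n4→Exit (2); capacity 3 + 6 + 2 = 11.
This cut is saturated, so no flow can exceed 11.

11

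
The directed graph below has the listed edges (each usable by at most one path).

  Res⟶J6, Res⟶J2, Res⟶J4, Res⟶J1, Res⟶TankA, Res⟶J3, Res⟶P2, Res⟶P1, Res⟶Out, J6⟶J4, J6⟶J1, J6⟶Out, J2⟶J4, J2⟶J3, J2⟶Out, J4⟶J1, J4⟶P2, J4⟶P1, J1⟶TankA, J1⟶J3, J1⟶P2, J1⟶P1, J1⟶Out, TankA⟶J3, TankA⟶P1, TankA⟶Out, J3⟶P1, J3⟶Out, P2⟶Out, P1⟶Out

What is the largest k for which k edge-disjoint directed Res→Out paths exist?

Assign every edge capacity 1; by Menger, the answer equals the max flow.
Path Res→Out (+1); total 1.
Path Res→J6→Out (+1); total 2.
Path Res→J2→Out (+1); total 3.
Path Res→J1→Out (+1); total 4.
Path Res→TankA→Out (+1); total 5.
Path Res→J3→Out (+1); total 6.
Path Res→P2→Out (+1); total 7.
Path Res→P1→Out (+1); total 8.
No residual Res→Out path; max flow = 8.
Certifying cut of size 8: {J1→Out, J3→Out, P1→Out, P2→Out, Res→J2, Res→J6, Res→Out, TankA→Out}.

8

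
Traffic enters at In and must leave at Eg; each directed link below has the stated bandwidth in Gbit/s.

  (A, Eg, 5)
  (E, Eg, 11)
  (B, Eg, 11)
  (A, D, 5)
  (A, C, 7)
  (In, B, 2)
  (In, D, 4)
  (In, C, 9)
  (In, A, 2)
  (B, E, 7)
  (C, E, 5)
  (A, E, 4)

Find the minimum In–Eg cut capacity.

Augment In→A→Eg: bottleneck 2, flow now 2.
Augment In→B→Eg: bottleneck 2, flow now 4.
Augment In→C→E→Eg: bottleneck 5, flow now 9.
No augmenting path remains; maximum flow = 9.
By max-flow min-cut, the minimum cut capacity equals the max flow.
In the residual graph, reachable from In: {In, C, D}.
Min-cut edges: In→A (2), In→B (2), C→E (5); capacity 2 + 2 + 5 = 9.

9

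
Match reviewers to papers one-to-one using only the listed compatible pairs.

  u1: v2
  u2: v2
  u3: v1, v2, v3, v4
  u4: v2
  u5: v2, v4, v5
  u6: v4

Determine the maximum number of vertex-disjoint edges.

4

Unit-capacity flow: source→left, listed edges, right→sink; max matching = max flow.
Augmenting path u1→v2 (+1); matched 1.
Augmenting path u3→v1 (+1); matched 2.
Augmenting path u5→v4 (+1); matched 3.
Augmenting path u6→v4→u5→v5 (+1); matched 4.
No augmenting path remains; maximum matching = 4.
König certificate: {u3, u5, u6, v2} is a vertex cover of size 4 (every listed pair touches it), so no matching can be larger.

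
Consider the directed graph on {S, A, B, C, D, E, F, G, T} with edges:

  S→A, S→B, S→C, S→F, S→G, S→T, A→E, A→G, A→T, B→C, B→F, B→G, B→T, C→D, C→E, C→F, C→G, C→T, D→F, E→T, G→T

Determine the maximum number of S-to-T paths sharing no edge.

Assign every edge capacity 1; by Menger, the answer equals the max flow.
Path S→T (+1); total 1.
Path S→A→T (+1); total 2.
Path S→B→T (+1); total 3.
Path S→C→T (+1); total 4.
Path S→G→T (+1); total 5.
No residual S→T path; max flow = 5.
Certifying cut of size 5: {S→A, S→B, S→C, S→G, S→T}.

5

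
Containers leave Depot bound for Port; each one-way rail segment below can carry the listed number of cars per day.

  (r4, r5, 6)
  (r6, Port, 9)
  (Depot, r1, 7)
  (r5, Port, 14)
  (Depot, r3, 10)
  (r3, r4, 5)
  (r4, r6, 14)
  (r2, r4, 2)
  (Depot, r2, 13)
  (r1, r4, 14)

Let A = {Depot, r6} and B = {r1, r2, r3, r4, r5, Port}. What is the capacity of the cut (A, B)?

Edges leaving {Depot, r6}: Depot→r1 (7), Depot→r2 (13), Depot→r3 (10), r6→Port (9).
Cut capacity = 7 + 13 + 10 + 9 = 39.

39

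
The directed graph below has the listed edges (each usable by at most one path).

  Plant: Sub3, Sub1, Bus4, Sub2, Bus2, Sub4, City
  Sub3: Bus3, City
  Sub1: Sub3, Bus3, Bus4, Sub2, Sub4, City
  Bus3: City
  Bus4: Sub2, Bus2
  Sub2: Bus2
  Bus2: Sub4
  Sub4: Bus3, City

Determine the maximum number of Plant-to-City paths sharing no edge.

Assign every edge capacity 1; by Menger, the answer equals the max flow.
Path Plant→City (+1); total 1.
Path Plant→Sub3→City (+1); total 2.
Path Plant→Sub1→City (+1); total 3.
Path Plant→Sub4→City (+1); total 4.
Path Plant→Bus2→Sub4→Bus3→City (+1); total 5.
No residual Plant→City path; max flow = 5.
Certifying cut of size 5: {Bus2→Sub4, Plant→City, Plant→Sub1, Plant→Sub3, Plant→Sub4}.

5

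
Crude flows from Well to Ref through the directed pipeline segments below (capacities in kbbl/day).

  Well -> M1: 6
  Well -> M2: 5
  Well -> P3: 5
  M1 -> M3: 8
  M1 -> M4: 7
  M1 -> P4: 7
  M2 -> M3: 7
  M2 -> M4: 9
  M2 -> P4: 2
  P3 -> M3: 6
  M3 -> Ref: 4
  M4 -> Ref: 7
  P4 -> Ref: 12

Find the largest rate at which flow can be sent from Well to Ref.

15

Augment Well→M1→M3→Ref: bottleneck 4, flow now 4.
Augment Well→M1→M4→Ref: bottleneck 2, flow now 6.
Augment Well→M2→M4→Ref: bottleneck 5, flow now 11.
Augment Well→P3→M3→M1→P4→Ref: bottleneck 4, flow now 15. (uses reverse residual edge)
No augmenting path remains; maximum flow = 15.
In the residual graph, reachable from Well: {Well, P3, M3}.
Min-cut edges: Well→M1 (6), Well→M2 (5), M3→Ref (4); capacity 6 + 5 + 4 = 15.
This cut is saturated, so no flow can exceed 15.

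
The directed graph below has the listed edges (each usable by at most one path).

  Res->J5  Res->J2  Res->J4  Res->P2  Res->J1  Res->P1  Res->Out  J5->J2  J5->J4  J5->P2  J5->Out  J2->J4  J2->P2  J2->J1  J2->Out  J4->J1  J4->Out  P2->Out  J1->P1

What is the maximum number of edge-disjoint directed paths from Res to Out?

5

Assign every edge capacity 1; by Menger, the answer equals the max flow.
Path Res→Out (+1); total 1.
Path Res→J5→Out (+1); total 2.
Path Res→J2→Out (+1); total 3.
Path Res→J4→Out (+1); total 4.
Path Res→P2→Out (+1); total 5.
No residual Res→Out path; max flow = 5.
Certifying cut of size 5: {Res→J2, Res→J4, Res→J5, Res→Out, Res→P2}.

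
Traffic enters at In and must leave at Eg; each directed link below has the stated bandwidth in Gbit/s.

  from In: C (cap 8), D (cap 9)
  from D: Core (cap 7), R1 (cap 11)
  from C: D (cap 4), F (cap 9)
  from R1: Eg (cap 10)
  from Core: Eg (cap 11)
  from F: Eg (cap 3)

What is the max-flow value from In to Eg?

Augment In→D→R1→Eg: bottleneck 9, flow now 9.
Augment In→C→F→Eg: bottleneck 3, flow now 12.
Augment In→C→D→R1→Eg: bottleneck 1, flow now 13.
Augment In→C→D→Core→Eg: bottleneck 3, flow now 16.
No augmenting path remains; maximum flow = 16.
In the residual graph, reachable from In: {In, C, F}.
Min-cut edges: In→D (9), C→D (4), F→Eg (3); capacity 9 + 4 + 3 = 16.
This cut is saturated, so no flow can exceed 16.

16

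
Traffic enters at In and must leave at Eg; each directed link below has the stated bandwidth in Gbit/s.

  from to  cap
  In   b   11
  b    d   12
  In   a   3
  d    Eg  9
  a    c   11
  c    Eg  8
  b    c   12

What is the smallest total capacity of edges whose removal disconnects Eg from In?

Augment In→a→c→Eg: bottleneck 3, flow now 3.
Augment In→b→c→Eg: bottleneck 5, flow now 8.
Augment In→b→d→Eg: bottleneck 6, flow now 14.
No augmenting path remains; maximum flow = 14.
By max-flow min-cut, the minimum cut capacity equals the max flow.
In the residual graph, reachable from In: {In}.
Min-cut edges: In→a (3), In→b (11); capacity 3 + 11 = 14.

14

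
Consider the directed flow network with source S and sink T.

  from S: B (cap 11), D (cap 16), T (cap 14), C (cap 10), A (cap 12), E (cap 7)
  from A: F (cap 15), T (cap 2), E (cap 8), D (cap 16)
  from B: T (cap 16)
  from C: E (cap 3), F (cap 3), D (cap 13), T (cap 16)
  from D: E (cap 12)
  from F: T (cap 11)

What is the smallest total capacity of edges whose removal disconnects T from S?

47

Augment S→T: bottleneck 14, flow now 14.
Augment S→A→T: bottleneck 2, flow now 16.
Augment S→B→T: bottleneck 11, flow now 27.
Augment S→C→T: bottleneck 10, flow now 37.
Augment S→A→F→T: bottleneck 10, flow now 47.
No augmenting path remains; maximum flow = 47.
By max-flow min-cut, the minimum cut capacity equals the max flow.
In the residual graph, reachable from S: {S, D, E}.
Min-cut edges: S→A (12), S→B (11), S→C (10), S→T (14); capacity 12 + 11 + 10 + 14 = 47.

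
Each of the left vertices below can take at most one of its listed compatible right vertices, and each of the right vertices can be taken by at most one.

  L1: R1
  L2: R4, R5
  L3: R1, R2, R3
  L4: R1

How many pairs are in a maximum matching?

Unit-capacity flow: source→left, listed edges, right→sink; max matching = max flow.
Augmenting path L1→R1 (+1); matched 1.
Augmenting path L2→R4 (+1); matched 2.
Augmenting path L3→R2 (+1); matched 3.
No augmenting path remains; maximum matching = 3.
König certificate: {L2, L3, R1} is a vertex cover of size 3 (every listed pair touches it), so no matching can be larger.

3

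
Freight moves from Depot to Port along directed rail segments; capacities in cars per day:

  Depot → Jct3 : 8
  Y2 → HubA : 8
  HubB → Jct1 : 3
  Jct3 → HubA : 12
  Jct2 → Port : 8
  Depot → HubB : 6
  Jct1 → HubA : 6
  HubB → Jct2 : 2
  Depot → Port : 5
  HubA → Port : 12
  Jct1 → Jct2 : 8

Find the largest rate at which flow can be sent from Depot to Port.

Augment Depot→Port: bottleneck 5, flow now 5.
Augment Depot→HubB→Jct2→Port: bottleneck 2, flow now 7.
Augment Depot→Jct3→HubA→Port: bottleneck 8, flow now 15.
Augment Depot→HubB→Jct1→Jct2→Port: bottleneck 3, flow now 18.
No augmenting path remains; maximum flow = 18.
In the residual graph, reachable from Depot: {Depot, HubB}.
Min-cut edges: Depot→Jct3 (8), Depot→Port (5), HubB→Jct1 (3), HubB→Jct2 (2); capacity 8 + 5 + 3 + 2 = 18.
This cut is saturated, so no flow can exceed 18.

18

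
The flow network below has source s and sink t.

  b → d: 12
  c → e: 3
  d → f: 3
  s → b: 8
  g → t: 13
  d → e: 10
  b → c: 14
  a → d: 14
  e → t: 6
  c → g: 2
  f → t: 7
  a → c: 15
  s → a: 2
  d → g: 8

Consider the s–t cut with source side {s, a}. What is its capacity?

37

Edges leaving {s, a}: s→b (8), a→c (15), a→d (14).
Cut capacity = 8 + 15 + 14 = 37.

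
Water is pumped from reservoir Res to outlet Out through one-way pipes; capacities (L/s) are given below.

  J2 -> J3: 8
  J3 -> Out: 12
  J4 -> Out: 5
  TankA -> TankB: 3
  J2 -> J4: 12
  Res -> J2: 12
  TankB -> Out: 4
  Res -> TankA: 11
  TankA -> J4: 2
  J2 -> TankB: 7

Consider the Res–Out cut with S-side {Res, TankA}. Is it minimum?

Yes — it is a minimum cut (capacity 17).

Given cut capacity: 12 + 3 + 2 = 17.
Augment Res→TankA→TankB→Out: bottleneck 3, flow now 3.
Augment Res→TankA→J4→Out: bottleneck 2, flow now 5.
Augment Res→J2→TankB→Out: bottleneck 1, flow now 6.
Augment Res→J2→J3→Out: bottleneck 8, flow now 14.
Augment Res→J2→J4→Out: bottleneck 3, flow now 17.
No augmenting path remains; maximum flow = 17.
Cut capacity 17 equals the max flow, so it is a minimum cut.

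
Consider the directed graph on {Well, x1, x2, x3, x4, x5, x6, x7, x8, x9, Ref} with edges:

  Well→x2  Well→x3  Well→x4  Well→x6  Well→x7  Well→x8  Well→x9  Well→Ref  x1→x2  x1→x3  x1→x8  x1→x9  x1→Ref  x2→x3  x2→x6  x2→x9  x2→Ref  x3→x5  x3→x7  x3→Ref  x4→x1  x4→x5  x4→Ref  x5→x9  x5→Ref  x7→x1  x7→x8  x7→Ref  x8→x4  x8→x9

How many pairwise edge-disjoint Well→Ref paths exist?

6

Assign every edge capacity 1; by Menger, the answer equals the max flow.
Path Well→Ref (+1); total 1.
Path Well→x2→Ref (+1); total 2.
Path Well→x3→Ref (+1); total 3.
Path Well→x4→Ref (+1); total 4.
Path Well→x7→Ref (+1); total 5.
Path Well→x8→x4→x1→Ref (+1); total 6.
No residual Well→Ref path; max flow = 6.
Certifying cut of size 6: {Well→Ref, Well→x2, Well→x3, Well→x4, Well→x7, Well→x8}.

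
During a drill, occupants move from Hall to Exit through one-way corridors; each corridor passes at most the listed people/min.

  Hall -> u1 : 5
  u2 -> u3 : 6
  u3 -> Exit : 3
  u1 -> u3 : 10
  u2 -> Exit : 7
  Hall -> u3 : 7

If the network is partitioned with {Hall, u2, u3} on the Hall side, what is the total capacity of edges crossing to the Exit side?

15

Edges leaving {Hall, u2, u3}: Hall→u1 (5), u2→Exit (7), u3→Exit (3).
Cut capacity = 5 + 7 + 3 = 15.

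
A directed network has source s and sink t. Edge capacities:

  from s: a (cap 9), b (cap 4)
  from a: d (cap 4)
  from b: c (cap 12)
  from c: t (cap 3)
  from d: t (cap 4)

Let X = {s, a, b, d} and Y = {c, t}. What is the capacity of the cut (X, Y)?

16

Edges leaving {s, a, b, d}: b→c (12), d→t (4).
Cut capacity = 12 + 4 = 16.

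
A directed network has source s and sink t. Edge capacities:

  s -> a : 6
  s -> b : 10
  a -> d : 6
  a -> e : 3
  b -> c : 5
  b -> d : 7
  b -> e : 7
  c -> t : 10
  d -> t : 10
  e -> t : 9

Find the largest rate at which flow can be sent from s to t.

16

Augment s→a→d→t: bottleneck 6, flow now 6.
Augment s→b→c→t: bottleneck 5, flow now 11.
Augment s→b→d→t: bottleneck 4, flow now 15.
Augment s→b→e→t: bottleneck 1, flow now 16.
No augmenting path remains; maximum flow = 16.
In the residual graph, reachable from s: {s}.
Min-cut edges: s→a (6), s→b (10); capacity 6 + 10 = 16.
This cut is saturated, so no flow can exceed 16.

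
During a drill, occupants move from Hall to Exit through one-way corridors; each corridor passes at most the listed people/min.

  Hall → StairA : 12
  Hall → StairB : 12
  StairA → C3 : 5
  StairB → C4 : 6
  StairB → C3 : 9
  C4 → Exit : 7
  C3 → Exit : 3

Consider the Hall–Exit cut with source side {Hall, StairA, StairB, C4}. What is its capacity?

21

Edges leaving {Hall, StairA, StairB, C4}: StairA→C3 (5), StairB→C3 (9), C4→Exit (7).
Cut capacity = 5 + 9 + 7 = 21.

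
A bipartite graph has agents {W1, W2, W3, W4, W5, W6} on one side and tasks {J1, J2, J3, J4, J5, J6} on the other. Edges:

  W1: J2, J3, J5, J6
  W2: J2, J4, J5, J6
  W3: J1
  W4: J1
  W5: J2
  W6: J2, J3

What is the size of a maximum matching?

5

Unit-capacity flow: source→left, listed edges, right→sink; max matching = max flow.
Augmenting path W1→J2 (+1); matched 1.
Augmenting path W2→J4 (+1); matched 2.
Augmenting path W3→J1 (+1); matched 3.
Augmenting path W6→J3 (+1); matched 4.
Augmenting path W5→J2→W1→J5 (+1); matched 5.
No augmenting path remains; maximum matching = 5.
König certificate: {W1, W2, W5, W6, J1} is a vertex cover of size 5 (every listed pair touches it), so no matching can be larger.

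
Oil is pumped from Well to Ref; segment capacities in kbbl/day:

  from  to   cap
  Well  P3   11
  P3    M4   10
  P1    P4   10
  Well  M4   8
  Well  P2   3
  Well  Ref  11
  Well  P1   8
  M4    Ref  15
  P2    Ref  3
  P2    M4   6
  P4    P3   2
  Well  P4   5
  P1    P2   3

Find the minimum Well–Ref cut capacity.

29

Augment Well→Ref: bottleneck 11, flow now 11.
Augment Well→P2→Ref: bottleneck 3, flow now 14.
Augment Well→M4→Ref: bottleneck 8, flow now 22.
Augment Well→P3→M4→Ref: bottleneck 7, flow now 29.
No augmenting path remains; maximum flow = 29.
By max-flow min-cut, the minimum cut capacity equals the max flow.
In the residual graph, reachable from Well: {Well, P2, P1, P4, P3, M4}.
Min-cut edges: Well→Ref (11), P2→Ref (3), M4→Ref (15); capacity 11 + 3 + 15 = 29.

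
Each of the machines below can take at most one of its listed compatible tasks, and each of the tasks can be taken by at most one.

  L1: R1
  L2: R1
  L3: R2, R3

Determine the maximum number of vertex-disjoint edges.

2

Unit-capacity flow: source→left, listed edges, right→sink; max matching = max flow.
Augmenting path L1→R1 (+1); matched 1.
Augmenting path L3→R2 (+1); matched 2.
No augmenting path remains; maximum matching = 2.
König certificate: {L3, R1} is a vertex cover of size 2 (every listed pair touches it), so no matching can be larger.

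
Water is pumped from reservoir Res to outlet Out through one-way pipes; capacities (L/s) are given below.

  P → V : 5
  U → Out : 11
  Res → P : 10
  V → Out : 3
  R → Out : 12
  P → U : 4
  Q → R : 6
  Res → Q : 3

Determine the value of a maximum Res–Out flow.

Augment Res→P→U→Out: bottleneck 4, flow now 4.
Augment Res→P→V→Out: bottleneck 3, flow now 7.
Augment Res→Q→R→Out: bottleneck 3, flow now 10.
No augmenting path remains; maximum flow = 10.
In the residual graph, reachable from Res: {Res, P, V}.
Min-cut edges: Res→Q (3), P→U (4), V→Out (3); capacity 3 + 4 + 3 = 10.
This cut is saturated, so no flow can exceed 10.

10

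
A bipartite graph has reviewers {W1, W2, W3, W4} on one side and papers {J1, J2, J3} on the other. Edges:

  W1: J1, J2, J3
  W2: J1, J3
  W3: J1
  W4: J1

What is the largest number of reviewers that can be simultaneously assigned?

Unit-capacity flow: source→left, listed edges, right→sink; max matching = max flow.
Augmenting path W1→J1 (+1); matched 1.
Augmenting path W2→J3 (+1); matched 2.
Augmenting path W3→J1→W1→J2 (+1); matched 3.
No augmenting path remains; maximum matching = 3.
König certificate: {W1, W2, J1} is a vertex cover of size 3 (every listed pair touches it), so no matching can be larger.

3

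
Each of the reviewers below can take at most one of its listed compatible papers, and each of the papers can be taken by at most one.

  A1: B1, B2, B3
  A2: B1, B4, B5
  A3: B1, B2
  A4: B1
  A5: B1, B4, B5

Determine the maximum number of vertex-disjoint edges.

Unit-capacity flow: source→left, listed edges, right→sink; max matching = max flow.
Augmenting path A1→B1 (+1); matched 1.
Augmenting path A2→B4 (+1); matched 2.
Augmenting path A3→B2 (+1); matched 3.
Augmenting path A5→B5 (+1); matched 4.
Augmenting path A4→B1→A1→B3 (+1); matched 5.
No augmenting path remains; maximum matching = 5.
König certificate: {A1, A2, A3, A4, A5} is a vertex cover of size 5 (every listed pair touches it), so no matching can be larger.

5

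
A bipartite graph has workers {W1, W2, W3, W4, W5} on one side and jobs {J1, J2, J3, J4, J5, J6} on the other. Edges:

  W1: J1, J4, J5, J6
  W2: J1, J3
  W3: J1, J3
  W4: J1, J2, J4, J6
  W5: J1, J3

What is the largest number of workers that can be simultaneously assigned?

4

Unit-capacity flow: source→left, listed edges, right→sink; max matching = max flow.
Augmenting path W1→J1 (+1); matched 1.
Augmenting path W2→J3 (+1); matched 2.
Augmenting path W4→J2 (+1); matched 3.
Augmenting path W3→J1→W1→J4 (+1); matched 4.
No augmenting path remains; maximum matching = 4.
König certificate: {W1, W4, J1, J3} is a vertex cover of size 4 (every listed pair touches it), so no matching can be larger.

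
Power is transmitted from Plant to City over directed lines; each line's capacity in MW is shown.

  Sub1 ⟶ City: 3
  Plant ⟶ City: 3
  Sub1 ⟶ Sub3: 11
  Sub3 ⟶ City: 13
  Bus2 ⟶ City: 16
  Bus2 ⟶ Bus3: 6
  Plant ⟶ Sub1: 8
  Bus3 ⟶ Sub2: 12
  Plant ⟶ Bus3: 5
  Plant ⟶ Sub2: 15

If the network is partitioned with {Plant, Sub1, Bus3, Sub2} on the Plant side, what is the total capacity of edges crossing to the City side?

17

Edges leaving {Plant, Sub1, Bus3, Sub2}: Plant→City (3), Sub1→Sub3 (11), Sub1→City (3).
Cut capacity = 3 + 11 + 3 = 17.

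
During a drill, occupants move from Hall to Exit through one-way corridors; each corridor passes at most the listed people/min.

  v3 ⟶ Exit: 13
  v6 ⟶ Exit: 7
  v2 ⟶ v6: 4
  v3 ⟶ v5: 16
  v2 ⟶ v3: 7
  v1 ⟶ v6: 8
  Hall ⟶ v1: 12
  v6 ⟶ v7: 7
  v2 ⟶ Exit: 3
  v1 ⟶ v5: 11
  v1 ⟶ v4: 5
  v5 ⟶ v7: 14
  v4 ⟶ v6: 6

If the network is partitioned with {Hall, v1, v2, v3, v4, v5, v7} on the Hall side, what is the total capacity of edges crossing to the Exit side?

34

Edges leaving {Hall, v1, v2, v3, v4, v5, v7}: v1→v6 (8), v2→v6 (4), v2→Exit (3), v3→Exit (13), v4→v6 (6).
Cut capacity = 8 + 4 + 3 + 13 + 6 = 34.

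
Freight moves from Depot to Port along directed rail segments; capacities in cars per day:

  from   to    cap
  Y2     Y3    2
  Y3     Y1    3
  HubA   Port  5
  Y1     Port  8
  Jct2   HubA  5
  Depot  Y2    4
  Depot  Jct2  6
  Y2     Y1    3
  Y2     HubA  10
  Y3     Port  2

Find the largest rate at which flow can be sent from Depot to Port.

Augment Depot→Y2→HubA→Port: bottleneck 4, flow now 4.
Augment Depot→Jct2→HubA→Port: bottleneck 1, flow now 5.
Augment Depot→Jct2→HubA→Y2→Y1→Port: bottleneck 3, flow now 8. (uses reverse residual edge)
Augment Depot→Jct2→HubA→Y2→Y3→Port: bottleneck 1, flow now 9. (uses reverse residual edge)
No augmenting path remains; maximum flow = 9.
In the residual graph, reachable from Depot: {Depot, Jct2}.
Min-cut edges: Depot→Y2 (4), Jct2→HubA (5); capacity 4 + 5 = 9.
This cut is saturated, so no flow can exceed 9.

9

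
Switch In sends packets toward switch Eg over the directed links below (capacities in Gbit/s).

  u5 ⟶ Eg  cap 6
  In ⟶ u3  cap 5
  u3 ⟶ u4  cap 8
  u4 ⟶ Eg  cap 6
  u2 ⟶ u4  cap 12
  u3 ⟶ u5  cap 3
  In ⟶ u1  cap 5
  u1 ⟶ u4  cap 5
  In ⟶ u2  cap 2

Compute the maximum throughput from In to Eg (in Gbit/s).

9

Augment In→u1→u4→Eg: bottleneck 5, flow now 5.
Augment In→u2→u4→Eg: bottleneck 1, flow now 6.
Augment In→u3→u5→Eg: bottleneck 3, flow now 9.
No augmenting path remains; maximum flow = 9.
In the residual graph, reachable from In: {In, u1, u2, u3, u4}.
Min-cut edges: u3→u5 (3), u4→Eg (6); capacity 3 + 6 = 9.
This cut is saturated, so no flow can exceed 9.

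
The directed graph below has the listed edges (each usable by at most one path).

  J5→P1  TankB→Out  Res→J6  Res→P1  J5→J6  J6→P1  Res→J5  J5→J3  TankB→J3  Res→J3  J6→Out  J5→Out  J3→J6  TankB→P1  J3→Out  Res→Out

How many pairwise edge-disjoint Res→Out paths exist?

4

Assign every edge capacity 1; by Menger, the answer equals the max flow.
Path Res→Out (+1); total 1.
Path Res→J5→Out (+1); total 2.
Path Res→J3→Out (+1); total 3.
Path Res→J6→Out (+1); total 4.
No residual Res→Out path; max flow = 4.
Certifying cut of size 4: {Res→J3, Res→J5, Res→J6, Res→Out}.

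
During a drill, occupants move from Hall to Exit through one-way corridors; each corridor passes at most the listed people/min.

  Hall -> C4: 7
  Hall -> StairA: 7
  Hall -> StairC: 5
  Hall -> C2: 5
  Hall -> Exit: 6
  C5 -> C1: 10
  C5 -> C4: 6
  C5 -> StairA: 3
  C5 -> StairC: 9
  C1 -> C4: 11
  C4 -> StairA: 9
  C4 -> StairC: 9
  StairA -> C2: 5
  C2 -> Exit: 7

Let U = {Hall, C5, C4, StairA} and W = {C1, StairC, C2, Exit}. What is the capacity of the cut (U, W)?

Edges leaving {Hall, C5, C4, StairA}: Hall→StairC (5), Hall→C2 (5), Hall→Exit (6), C5→C1 (10), C5→StairC (9), C4→StairC (9), StairA→C2 (5).
Cut capacity = 5 + 5 + 6 + 10 + 9 + 9 + 5 = 49.

49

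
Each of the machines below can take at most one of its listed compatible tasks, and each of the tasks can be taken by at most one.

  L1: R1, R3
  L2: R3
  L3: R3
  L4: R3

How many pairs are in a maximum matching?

Unit-capacity flow: source→left, listed edges, right→sink; max matching = max flow.
Augmenting path L1→R1 (+1); matched 1.
Augmenting path L2→R3 (+1); matched 2.
No augmenting path remains; maximum matching = 2.
König certificate: {L1, R3} is a vertex cover of size 2 (every listed pair touches it), so no matching can be larger.

2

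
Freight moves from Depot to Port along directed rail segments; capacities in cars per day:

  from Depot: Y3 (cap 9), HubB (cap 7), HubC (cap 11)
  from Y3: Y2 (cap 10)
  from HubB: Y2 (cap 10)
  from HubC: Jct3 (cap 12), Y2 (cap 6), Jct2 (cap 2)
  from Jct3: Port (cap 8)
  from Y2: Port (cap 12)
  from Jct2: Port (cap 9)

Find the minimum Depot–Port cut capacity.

Augment Depot→Y3→Y2→Port: bottleneck 9, flow now 9.
Augment Depot→HubB→Y2→Port: bottleneck 3, flow now 12.
Augment Depot→HubC→Jct3→Port: bottleneck 8, flow now 20.
Augment Depot→HubC→Jct2→Port: bottleneck 2, flow now 22.
No augmenting path remains; maximum flow = 22.
By max-flow min-cut, the minimum cut capacity equals the max flow.
In the residual graph, reachable from Depot: {Depot, Y3, HubB, HubC, Jct3, Y2}.
Min-cut edges: HubC→Jct2 (2), Jct3→Port (8), Y2→Port (12); capacity 2 + 8 + 12 = 22.

22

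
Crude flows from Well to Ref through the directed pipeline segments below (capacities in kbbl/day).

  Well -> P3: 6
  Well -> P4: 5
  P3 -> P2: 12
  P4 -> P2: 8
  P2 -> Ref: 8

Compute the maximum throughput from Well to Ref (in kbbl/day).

Augment Well→P3→P2→Ref: bottleneck 6, flow now 6.
Augment Well→P4→P2→Ref: bottleneck 2, flow now 8.
No augmenting path remains; maximum flow = 8.
In the residual graph, reachable from Well: {Well, P3, P4, P2}.
Min-cut edges: P2→Ref (8); capacity 8 = 8.
This cut is saturated, so no flow can exceed 8.

8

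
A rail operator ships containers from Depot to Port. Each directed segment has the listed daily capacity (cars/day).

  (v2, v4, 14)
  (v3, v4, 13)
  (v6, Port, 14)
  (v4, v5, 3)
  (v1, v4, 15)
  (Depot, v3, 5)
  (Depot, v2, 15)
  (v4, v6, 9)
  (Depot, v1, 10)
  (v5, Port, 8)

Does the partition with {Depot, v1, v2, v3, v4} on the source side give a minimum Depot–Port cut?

Yes — it is a minimum cut (capacity 12).

Given cut capacity: 3 + 9 = 12.
Augment Depot→v1→v4→v5→Port: bottleneck 3, flow now 3.
Augment Depot→v1→v4→v6→Port: bottleneck 7, flow now 10.
Augment Depot→v2→v4→v6→Port: bottleneck 2, flow now 12.
No augmenting path remains; maximum flow = 12.
Cut capacity 12 equals the max flow, so it is a minimum cut.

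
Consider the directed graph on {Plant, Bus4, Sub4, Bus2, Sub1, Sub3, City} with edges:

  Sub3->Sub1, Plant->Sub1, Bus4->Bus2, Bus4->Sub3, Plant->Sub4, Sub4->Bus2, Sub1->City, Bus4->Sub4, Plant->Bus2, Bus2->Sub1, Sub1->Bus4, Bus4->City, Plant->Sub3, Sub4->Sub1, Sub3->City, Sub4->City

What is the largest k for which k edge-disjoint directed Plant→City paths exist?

4

Assign every edge capacity 1; by Menger, the answer equals the max flow.
Path Plant→Sub4→City (+1); total 1.
Path Plant→Sub1→City (+1); total 2.
Path Plant→Sub3→City (+1); total 3.
Path Plant→Bus2→Sub1→Bus4→City (+1); total 4.
No residual Plant→City path; max flow = 4.
Certifying cut of size 4: {Plant→Bus2, Plant→Sub1, Plant→Sub3, Plant→Sub4}.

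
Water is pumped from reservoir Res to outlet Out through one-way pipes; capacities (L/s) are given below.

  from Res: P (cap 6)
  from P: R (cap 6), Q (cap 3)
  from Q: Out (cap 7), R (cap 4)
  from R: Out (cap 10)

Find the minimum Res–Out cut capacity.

6

Augment Res→P→Q→Out: bottleneck 3, flow now 3.
Augment Res→P→R→Out: bottleneck 3, flow now 6.
No augmenting path remains; maximum flow = 6.
By max-flow min-cut, the minimum cut capacity equals the max flow.
In the residual graph, reachable from Res: {Res}.
Min-cut edges: Res→P (6); capacity 6 = 6.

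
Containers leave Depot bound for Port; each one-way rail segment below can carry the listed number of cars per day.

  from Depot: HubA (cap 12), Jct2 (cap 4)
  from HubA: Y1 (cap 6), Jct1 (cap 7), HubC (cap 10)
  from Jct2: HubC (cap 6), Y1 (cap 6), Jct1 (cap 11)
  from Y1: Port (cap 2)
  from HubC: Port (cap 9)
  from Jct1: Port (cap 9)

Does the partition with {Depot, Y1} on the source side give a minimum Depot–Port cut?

No — its capacity is 18, but the minimum cut has capacity 16.

Given cut capacity: 12 + 4 + 2 = 18.
Augment Depot→HubA→Y1→Port: bottleneck 2, flow now 2.
Augment Depot→HubA→HubC→Port: bottleneck 9, flow now 11.
Augment Depot→HubA→Jct1→Port: bottleneck 1, flow now 12.
Augment Depot→Jct2→Jct1→Port: bottleneck 4, flow now 16.
No augmenting path remains; maximum flow = 16.
In the residual graph, reachable from Depot: {Depot}.
Min-cut edges: Depot→HubA (12), Depot→Jct2 (4); capacity 12 + 4 = 16.
Cut capacity 18 exceeds the max flow 16, so it is not minimum.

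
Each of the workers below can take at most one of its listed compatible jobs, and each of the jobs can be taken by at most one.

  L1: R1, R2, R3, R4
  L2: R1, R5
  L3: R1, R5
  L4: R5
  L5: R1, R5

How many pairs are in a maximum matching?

3

Unit-capacity flow: source→left, listed edges, right→sink; max matching = max flow.
Augmenting path L1→R1 (+1); matched 1.
Augmenting path L2→R5 (+1); matched 2.
Augmenting path L3→R1→L1→R2 (+1); matched 3.
No augmenting path remains; maximum matching = 3.
König certificate: {L1, R1, R5} is a vertex cover of size 3 (every listed pair touches it), so no matching can be larger.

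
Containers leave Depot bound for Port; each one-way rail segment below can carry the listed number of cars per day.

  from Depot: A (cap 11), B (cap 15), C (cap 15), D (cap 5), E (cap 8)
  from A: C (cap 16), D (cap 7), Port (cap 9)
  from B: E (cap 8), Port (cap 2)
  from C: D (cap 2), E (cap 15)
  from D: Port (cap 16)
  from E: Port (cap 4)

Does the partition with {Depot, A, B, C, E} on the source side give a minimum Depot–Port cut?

Given cut capacity: 5 + 7 + 9 + 2 + 2 + 4 = 29.
Augment Depot→A→Port: bottleneck 9, flow now 9.
Augment Depot→B→Port: bottleneck 2, flow now 11.
Augment Depot→D→Port: bottleneck 5, flow now 16.
Augment Depot→E→Port: bottleneck 4, flow now 20.
Augment Depot→A→D→Port: bottleneck 2, flow now 22.
Augment Depot→C→D→Port: bottleneck 2, flow now 24.
No augmenting path remains; maximum flow = 24.
In the residual graph, reachable from Depot: {Depot, B, C, E}.
Min-cut edges: Depot→A (11), Depot→D (5), B→Port (2), C→D (2), E→Port (4); capacity 11 + 5 + 2 + 2 + 4 = 24.
Cut capacity 29 exceeds the max flow 24, so it is not minimum.

No — its capacity is 29, but the minimum cut has capacity 24.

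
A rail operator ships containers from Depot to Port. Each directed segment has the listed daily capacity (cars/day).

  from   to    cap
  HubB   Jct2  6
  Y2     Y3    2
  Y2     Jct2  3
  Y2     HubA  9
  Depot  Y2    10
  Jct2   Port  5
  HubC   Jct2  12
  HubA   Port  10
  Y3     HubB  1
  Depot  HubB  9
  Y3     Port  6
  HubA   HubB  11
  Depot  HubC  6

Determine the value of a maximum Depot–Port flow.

Augment Depot→HubC→Jct2→Port: bottleneck 5, flow now 5.
Augment Depot→Y2→HubA→Port: bottleneck 9, flow now 14.
Augment Depot→Y2→Y3→Port: bottleneck 1, flow now 15.
No augmenting path remains; maximum flow = 15.
In the residual graph, reachable from Depot: {Depot, HubC, HubB, Jct2}.
Min-cut edges: Depot→Y2 (10), Jct2→Port (5); capacity 10 + 5 = 15.
This cut is saturated, so no flow can exceed 15.

15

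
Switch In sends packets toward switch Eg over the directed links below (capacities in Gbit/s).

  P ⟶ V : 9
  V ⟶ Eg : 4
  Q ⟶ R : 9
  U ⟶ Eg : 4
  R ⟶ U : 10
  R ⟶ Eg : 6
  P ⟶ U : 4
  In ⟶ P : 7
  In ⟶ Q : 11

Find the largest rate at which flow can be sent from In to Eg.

14

Augment In→P→U→Eg: bottleneck 4, flow now 4.
Augment In→P→V→Eg: bottleneck 3, flow now 7.
Augment In→Q→R→Eg: bottleneck 6, flow now 13.
Augment In→Q→R→U→P→V→Eg: bottleneck 1, flow now 14. (uses reverse residual edge)
No augmenting path remains; maximum flow = 14.
In the residual graph, reachable from In: {In, P, Q, R, U, V}.
Min-cut edges: R→Eg (6), U→Eg (4), V→Eg (4); capacity 6 + 4 + 4 = 14.
This cut is saturated, so no flow can exceed 14.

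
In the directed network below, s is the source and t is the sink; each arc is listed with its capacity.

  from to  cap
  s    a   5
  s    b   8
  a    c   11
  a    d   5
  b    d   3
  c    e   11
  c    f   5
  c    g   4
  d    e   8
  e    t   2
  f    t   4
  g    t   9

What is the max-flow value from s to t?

Augment s→a→c→e→t: bottleneck 2, flow now 2.
Augment s→a→c→f→t: bottleneck 3, flow now 5.
Augment s→b→d→e→c→f→t: bottleneck 1, flow now 6. (uses reverse residual edge)
Augment s→b→d→e→c→g→t: bottleneck 1, flow now 7. (uses reverse residual edge)
No augmenting path remains; maximum flow = 7.
In the residual graph, reachable from s: {s, b, d, e}.
Min-cut edges: s→a (5), e→t (2); capacity 5 + 2 = 7.
This cut is saturated, so no flow can exceed 7.

7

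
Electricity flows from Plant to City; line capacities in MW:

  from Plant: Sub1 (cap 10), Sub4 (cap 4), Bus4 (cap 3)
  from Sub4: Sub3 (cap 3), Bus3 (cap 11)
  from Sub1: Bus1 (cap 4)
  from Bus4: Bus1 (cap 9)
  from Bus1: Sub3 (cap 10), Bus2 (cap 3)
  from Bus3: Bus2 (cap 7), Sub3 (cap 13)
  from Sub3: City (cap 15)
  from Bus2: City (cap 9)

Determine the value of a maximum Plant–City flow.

11

Augment Plant→Sub4→Sub3→City: bottleneck 3, flow now 3.
Augment Plant→Sub4→Bus3→Sub3→City: bottleneck 1, flow now 4.
Augment Plant→Sub1→Bus1→Sub3→City: bottleneck 4, flow now 8.
Augment Plant→Bus4→Bus1→Sub3→City: bottleneck 3, flow now 11.
No augmenting path remains; maximum flow = 11.
In the residual graph, reachable from Plant: {Plant, Sub1}.
Min-cut edges: Plant→Sub4 (4), Plant→Bus4 (3), Sub1→Bus1 (4); capacity 4 + 3 + 4 = 11.
This cut is saturated, so no flow can exceed 11.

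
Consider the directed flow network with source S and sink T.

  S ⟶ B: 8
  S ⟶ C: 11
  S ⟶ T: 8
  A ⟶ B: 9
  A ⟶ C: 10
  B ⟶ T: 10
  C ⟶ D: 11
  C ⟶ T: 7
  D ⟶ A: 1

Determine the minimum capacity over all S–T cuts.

Augment S→T: bottleneck 8, flow now 8.
Augment S→B→T: bottleneck 8, flow now 16.
Augment S→C→T: bottleneck 7, flow now 23.
Augment S→C→D→A→B→T: bottleneck 1, flow now 24.
No augmenting path remains; maximum flow = 24.
By max-flow min-cut, the minimum cut capacity equals the max flow.
In the residual graph, reachable from S: {S, C, D}.
Min-cut edges: S→B (8), S→T (8), C→T (7), D→A (1); capacity 8 + 8 + 7 + 1 = 24.

24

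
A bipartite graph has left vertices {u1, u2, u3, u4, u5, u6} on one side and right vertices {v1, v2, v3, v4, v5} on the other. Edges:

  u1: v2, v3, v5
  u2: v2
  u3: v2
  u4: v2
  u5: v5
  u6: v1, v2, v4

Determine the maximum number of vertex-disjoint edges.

Unit-capacity flow: source→left, listed edges, right→sink; max matching = max flow.
Augmenting path u1→v2 (+1); matched 1.
Augmenting path u5→v5 (+1); matched 2.
Augmenting path u6→v1 (+1); matched 3.
Augmenting path u2→v2→u1→v3 (+1); matched 4.
No augmenting path remains; maximum matching = 4.
König certificate: {u1, u5, u6, v2} is a vertex cover of size 4 (every listed pair touches it), so no matching can be larger.

4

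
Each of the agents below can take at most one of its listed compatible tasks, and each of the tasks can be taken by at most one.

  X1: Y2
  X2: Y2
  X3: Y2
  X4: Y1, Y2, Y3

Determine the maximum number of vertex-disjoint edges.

Unit-capacity flow: source→left, listed edges, right→sink; max matching = max flow.
Augmenting path X1→Y2 (+1); matched 1.
Augmenting path X4→Y1 (+1); matched 2.
No augmenting path remains; maximum matching = 2.
König certificate: {X4, Y2} is a vertex cover of size 2 (every listed pair touches it), so no matching can be larger.

2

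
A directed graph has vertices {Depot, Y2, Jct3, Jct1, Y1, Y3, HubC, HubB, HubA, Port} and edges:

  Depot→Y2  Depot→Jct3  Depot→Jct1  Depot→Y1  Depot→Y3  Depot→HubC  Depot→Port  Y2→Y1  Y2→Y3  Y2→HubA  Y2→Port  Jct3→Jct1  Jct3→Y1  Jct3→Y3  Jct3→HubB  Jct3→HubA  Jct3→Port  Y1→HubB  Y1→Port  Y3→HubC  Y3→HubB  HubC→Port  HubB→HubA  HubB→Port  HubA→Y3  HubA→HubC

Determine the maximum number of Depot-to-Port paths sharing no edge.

Assign every edge capacity 1; by Menger, the answer equals the max flow.
Path Depot→Port (+1); total 1.
Path Depot→Y2→Port (+1); total 2.
Path Depot→Jct3→Port (+1); total 3.
Path Depot→Y1→Port (+1); total 4.
Path Depot→HubC→Port (+1); total 5.
Path Depot→Y3→HubB→Port (+1); total 6.
No residual Depot→Port path; max flow = 6.
Certifying cut of size 6: {Depot→HubC, Depot→Jct3, Depot→Port, Depot→Y1, Depot→Y2, Depot→Y3}.

6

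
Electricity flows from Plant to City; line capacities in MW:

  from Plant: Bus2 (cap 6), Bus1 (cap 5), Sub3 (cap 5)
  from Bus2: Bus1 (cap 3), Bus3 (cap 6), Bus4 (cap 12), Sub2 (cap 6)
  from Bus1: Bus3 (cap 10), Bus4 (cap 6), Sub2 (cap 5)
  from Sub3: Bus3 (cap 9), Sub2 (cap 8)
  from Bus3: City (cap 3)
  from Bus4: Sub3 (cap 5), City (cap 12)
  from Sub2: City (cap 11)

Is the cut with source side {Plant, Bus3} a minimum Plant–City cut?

Given cut capacity: 6 + 5 + 5 + 3 = 19.
Augment Plant→Bus2→Bus3→City: bottleneck 3, flow now 3.
Augment Plant→Bus2→Bus4→City: bottleneck 3, flow now 6.
Augment Plant→Bus1→Bus4→City: bottleneck 5, flow now 11.
Augment Plant→Sub3→Sub2→City: bottleneck 5, flow now 16.
No augmenting path remains; maximum flow = 16.
In the residual graph, reachable from Plant: {Plant}.
Min-cut edges: Plant→Bus2 (6), Plant→Bus1 (5), Plant→Sub3 (5); capacity 6 + 5 + 5 = 16.
Cut capacity 19 exceeds the max flow 16, so it is not minimum.

No — its capacity is 19, but the minimum cut has capacity 16.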